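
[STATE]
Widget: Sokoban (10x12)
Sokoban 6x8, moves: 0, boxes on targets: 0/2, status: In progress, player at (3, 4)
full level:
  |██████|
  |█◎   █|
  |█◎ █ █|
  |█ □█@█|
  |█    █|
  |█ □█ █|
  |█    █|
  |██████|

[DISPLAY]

██████    
█◎   █    
█◎ █ █    
█ □█@█    
█    █    
█ □█ █    
█    █    
██████    
Moves: 0  
          
          
          


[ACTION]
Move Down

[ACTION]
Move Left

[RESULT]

██████    
█◎   █    
█◎ █ █    
█ □█ █    
█  @ █    
█ □█ █    
█    █    
██████    
Moves: 2  
          
          
          


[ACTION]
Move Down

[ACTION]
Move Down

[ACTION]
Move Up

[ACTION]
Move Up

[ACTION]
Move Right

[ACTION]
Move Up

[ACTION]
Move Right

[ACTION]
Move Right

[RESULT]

██████    
█◎   █    
█◎ █ █    
█ □█@█    
█    █    
█ □█ █    
█    █    
██████    
Moves: 4  
          
          
          


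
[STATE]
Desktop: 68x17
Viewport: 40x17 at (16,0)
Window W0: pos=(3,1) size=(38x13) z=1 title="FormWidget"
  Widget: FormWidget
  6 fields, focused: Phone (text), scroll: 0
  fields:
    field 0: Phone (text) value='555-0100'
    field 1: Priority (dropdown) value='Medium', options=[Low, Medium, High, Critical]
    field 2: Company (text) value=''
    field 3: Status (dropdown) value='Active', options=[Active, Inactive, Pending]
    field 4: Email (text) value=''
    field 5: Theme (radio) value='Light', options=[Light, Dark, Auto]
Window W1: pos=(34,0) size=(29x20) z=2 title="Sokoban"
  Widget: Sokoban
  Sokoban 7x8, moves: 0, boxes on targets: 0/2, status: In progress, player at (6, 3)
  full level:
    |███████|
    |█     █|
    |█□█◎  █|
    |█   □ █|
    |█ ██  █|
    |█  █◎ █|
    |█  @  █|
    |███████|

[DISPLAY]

                  ┏━━━━━━━━━━━━━━━━━━━━━
━━━━━━━━━━━━━━━━━━┃ Sokoban             
                  ┠─────────────────────
──────────────────┃███████              
  [555-0100       ┃█     █              
  [Medium         ┃█□█◎  █              
  [               ┃█   □ █              
  [Active         ┃█ ██  █              
  [               ┃█  █◎ █              
  (●) Light  ( ) D┃█  @  █              
                  ┃███████              
                  ┃Moves: 0  0/2        
                  ┃                     
━━━━━━━━━━━━━━━━━━┃                     
                  ┃                     
                  ┃                     
                  ┃                     


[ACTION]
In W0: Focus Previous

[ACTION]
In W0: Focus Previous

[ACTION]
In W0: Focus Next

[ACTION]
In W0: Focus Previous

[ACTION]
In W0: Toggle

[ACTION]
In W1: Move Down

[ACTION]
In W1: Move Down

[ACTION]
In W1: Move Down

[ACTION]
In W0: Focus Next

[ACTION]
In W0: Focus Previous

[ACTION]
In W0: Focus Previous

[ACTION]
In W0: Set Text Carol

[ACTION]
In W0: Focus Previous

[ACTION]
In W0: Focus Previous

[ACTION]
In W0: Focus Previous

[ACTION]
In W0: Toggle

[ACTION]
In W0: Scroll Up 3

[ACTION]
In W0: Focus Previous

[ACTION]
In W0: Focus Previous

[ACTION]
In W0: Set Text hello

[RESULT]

                  ┏━━━━━━━━━━━━━━━━━━━━━
━━━━━━━━━━━━━━━━━━┃ Sokoban             
                  ┠─────────────────────
──────────────────┃███████              
  [555-0100       ┃█     █              
  [Medium         ┃█□█◎  █              
  [               ┃█   □ █              
  [Active         ┃█ ██  █              
  [hello          ┃█  █◎ █              
  (●) Light  ( ) D┃█  @  █              
                  ┃███████              
                  ┃Moves: 0  0/2        
                  ┃                     
━━━━━━━━━━━━━━━━━━┃                     
                  ┃                     
                  ┃                     
                  ┃                     


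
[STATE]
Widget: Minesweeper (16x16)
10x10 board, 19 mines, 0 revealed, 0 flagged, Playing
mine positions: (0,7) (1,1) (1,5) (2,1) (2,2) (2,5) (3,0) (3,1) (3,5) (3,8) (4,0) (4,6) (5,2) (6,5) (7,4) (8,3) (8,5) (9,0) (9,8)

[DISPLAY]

■■■■■■■■■■      
■■■■■■■■■■      
■■■■■■■■■■      
■■■■■■■■■■      
■■■■■■■■■■      
■■■■■■■■■■      
■■■■■■■■■■      
■■■■■■■■■■      
■■■■■■■■■■      
■■■■■■■■■■      
                
                
                
                
                
                


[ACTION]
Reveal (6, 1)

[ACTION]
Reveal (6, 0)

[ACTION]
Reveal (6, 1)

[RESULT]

■■■■■■■■■■      
■■■■■■■■■■      
■■■■■■■■■■      
■■■■■■■■■■      
■■■■■■■■■■      
12■■■■■■■■      
 11■■■■■■■      
  1■■■■■■■      
111■■■■■■■      
■■■■■■■■■■      
                
                
                
                
                
                


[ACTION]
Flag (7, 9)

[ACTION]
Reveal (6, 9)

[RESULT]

■■■■■■■■■■      
■■■■■■■■■■      
■■■■■■■■■■      
■■■■■■■■■■      
■■■■■■■211      
12■■■■21        
 11■■■1         
  1■■■2         
111■■■1111      
■■■■■■■■■■      
                
                
                
                
                
                


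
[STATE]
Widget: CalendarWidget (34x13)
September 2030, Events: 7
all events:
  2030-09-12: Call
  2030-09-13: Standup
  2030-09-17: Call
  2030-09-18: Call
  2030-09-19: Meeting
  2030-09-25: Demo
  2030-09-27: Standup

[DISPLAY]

          September 2030          
Mo Tu We Th Fr Sa Su              
                   1              
 2  3  4  5  6  7  8              
 9 10 11 12* 13* 14 15            
16 17* 18* 19* 20 21 22           
23 24 25* 26 27* 28 29            
30                                
                                  
                                  
                                  
                                  
                                  


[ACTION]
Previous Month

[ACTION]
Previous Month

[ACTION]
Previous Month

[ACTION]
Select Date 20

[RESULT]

            June 2030             
Mo Tu We Th Fr Sa Su              
                1  2              
 3  4  5  6  7  8  9              
10 11 12 13 14 15 16              
17 18 19 [20] 21 22 23            
24 25 26 27 28 29 30              
                                  
                                  
                                  
                                  
                                  
                                  


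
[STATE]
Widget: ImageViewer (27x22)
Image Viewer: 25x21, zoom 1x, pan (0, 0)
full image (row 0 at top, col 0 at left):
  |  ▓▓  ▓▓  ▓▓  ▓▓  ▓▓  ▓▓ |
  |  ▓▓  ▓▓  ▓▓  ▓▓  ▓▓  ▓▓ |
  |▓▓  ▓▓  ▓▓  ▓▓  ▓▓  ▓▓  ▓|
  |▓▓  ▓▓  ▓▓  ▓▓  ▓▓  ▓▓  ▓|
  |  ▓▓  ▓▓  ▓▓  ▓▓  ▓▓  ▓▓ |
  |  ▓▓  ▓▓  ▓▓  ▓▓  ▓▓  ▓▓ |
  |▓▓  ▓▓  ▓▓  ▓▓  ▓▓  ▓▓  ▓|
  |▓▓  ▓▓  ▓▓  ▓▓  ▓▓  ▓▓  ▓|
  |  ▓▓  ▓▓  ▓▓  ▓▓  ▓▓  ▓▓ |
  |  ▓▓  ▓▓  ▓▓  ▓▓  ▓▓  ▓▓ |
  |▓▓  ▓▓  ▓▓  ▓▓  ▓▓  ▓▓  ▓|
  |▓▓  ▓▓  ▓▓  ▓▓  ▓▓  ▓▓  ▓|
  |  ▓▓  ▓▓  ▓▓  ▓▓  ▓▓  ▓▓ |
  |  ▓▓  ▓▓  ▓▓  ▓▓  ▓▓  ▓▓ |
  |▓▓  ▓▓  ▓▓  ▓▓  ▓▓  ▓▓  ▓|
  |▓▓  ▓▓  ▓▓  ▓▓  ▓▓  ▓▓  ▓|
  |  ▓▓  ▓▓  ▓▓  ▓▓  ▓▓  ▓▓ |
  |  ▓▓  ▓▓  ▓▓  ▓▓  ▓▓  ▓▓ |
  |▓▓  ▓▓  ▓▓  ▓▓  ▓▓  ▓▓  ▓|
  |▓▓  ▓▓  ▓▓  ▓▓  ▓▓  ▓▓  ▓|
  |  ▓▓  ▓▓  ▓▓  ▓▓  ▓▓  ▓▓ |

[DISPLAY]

  ▓▓  ▓▓  ▓▓  ▓▓  ▓▓  ▓▓   
  ▓▓  ▓▓  ▓▓  ▓▓  ▓▓  ▓▓   
▓▓  ▓▓  ▓▓  ▓▓  ▓▓  ▓▓  ▓  
▓▓  ▓▓  ▓▓  ▓▓  ▓▓  ▓▓  ▓  
  ▓▓  ▓▓  ▓▓  ▓▓  ▓▓  ▓▓   
  ▓▓  ▓▓  ▓▓  ▓▓  ▓▓  ▓▓   
▓▓  ▓▓  ▓▓  ▓▓  ▓▓  ▓▓  ▓  
▓▓  ▓▓  ▓▓  ▓▓  ▓▓  ▓▓  ▓  
  ▓▓  ▓▓  ▓▓  ▓▓  ▓▓  ▓▓   
  ▓▓  ▓▓  ▓▓  ▓▓  ▓▓  ▓▓   
▓▓  ▓▓  ▓▓  ▓▓  ▓▓  ▓▓  ▓  
▓▓  ▓▓  ▓▓  ▓▓  ▓▓  ▓▓  ▓  
  ▓▓  ▓▓  ▓▓  ▓▓  ▓▓  ▓▓   
  ▓▓  ▓▓  ▓▓  ▓▓  ▓▓  ▓▓   
▓▓  ▓▓  ▓▓  ▓▓  ▓▓  ▓▓  ▓  
▓▓  ▓▓  ▓▓  ▓▓  ▓▓  ▓▓  ▓  
  ▓▓  ▓▓  ▓▓  ▓▓  ▓▓  ▓▓   
  ▓▓  ▓▓  ▓▓  ▓▓  ▓▓  ▓▓   
▓▓  ▓▓  ▓▓  ▓▓  ▓▓  ▓▓  ▓  
▓▓  ▓▓  ▓▓  ▓▓  ▓▓  ▓▓  ▓  
  ▓▓  ▓▓  ▓▓  ▓▓  ▓▓  ▓▓   
                           


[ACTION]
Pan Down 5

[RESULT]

  ▓▓  ▓▓  ▓▓  ▓▓  ▓▓  ▓▓   
▓▓  ▓▓  ▓▓  ▓▓  ▓▓  ▓▓  ▓  
▓▓  ▓▓  ▓▓  ▓▓  ▓▓  ▓▓  ▓  
  ▓▓  ▓▓  ▓▓  ▓▓  ▓▓  ▓▓   
  ▓▓  ▓▓  ▓▓  ▓▓  ▓▓  ▓▓   
▓▓  ▓▓  ▓▓  ▓▓  ▓▓  ▓▓  ▓  
▓▓  ▓▓  ▓▓  ▓▓  ▓▓  ▓▓  ▓  
  ▓▓  ▓▓  ▓▓  ▓▓  ▓▓  ▓▓   
  ▓▓  ▓▓  ▓▓  ▓▓  ▓▓  ▓▓   
▓▓  ▓▓  ▓▓  ▓▓  ▓▓  ▓▓  ▓  
▓▓  ▓▓  ▓▓  ▓▓  ▓▓  ▓▓  ▓  
  ▓▓  ▓▓  ▓▓  ▓▓  ▓▓  ▓▓   
  ▓▓  ▓▓  ▓▓  ▓▓  ▓▓  ▓▓   
▓▓  ▓▓  ▓▓  ▓▓  ▓▓  ▓▓  ▓  
▓▓  ▓▓  ▓▓  ▓▓  ▓▓  ▓▓  ▓  
  ▓▓  ▓▓  ▓▓  ▓▓  ▓▓  ▓▓   
                           
                           
                           
                           
                           
                           


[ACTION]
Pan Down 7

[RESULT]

  ▓▓  ▓▓  ▓▓  ▓▓  ▓▓  ▓▓   
  ▓▓  ▓▓  ▓▓  ▓▓  ▓▓  ▓▓   
▓▓  ▓▓  ▓▓  ▓▓  ▓▓  ▓▓  ▓  
▓▓  ▓▓  ▓▓  ▓▓  ▓▓  ▓▓  ▓  
  ▓▓  ▓▓  ▓▓  ▓▓  ▓▓  ▓▓   
  ▓▓  ▓▓  ▓▓  ▓▓  ▓▓  ▓▓   
▓▓  ▓▓  ▓▓  ▓▓  ▓▓  ▓▓  ▓  
▓▓  ▓▓  ▓▓  ▓▓  ▓▓  ▓▓  ▓  
  ▓▓  ▓▓  ▓▓  ▓▓  ▓▓  ▓▓   
                           
                           
                           
                           
                           
                           
                           
                           
                           
                           
                           
                           
                           


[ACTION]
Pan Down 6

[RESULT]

▓▓  ▓▓  ▓▓  ▓▓  ▓▓  ▓▓  ▓  
▓▓  ▓▓  ▓▓  ▓▓  ▓▓  ▓▓  ▓  
  ▓▓  ▓▓  ▓▓  ▓▓  ▓▓  ▓▓   
                           
                           
                           
                           
                           
                           
                           
                           
                           
                           
                           
                           
                           
                           
                           
                           
                           
                           
                           


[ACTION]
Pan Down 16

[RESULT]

                           
                           
                           
                           
                           
                           
                           
                           
                           
                           
                           
                           
                           
                           
                           
                           
                           
                           
                           
                           
                           
                           


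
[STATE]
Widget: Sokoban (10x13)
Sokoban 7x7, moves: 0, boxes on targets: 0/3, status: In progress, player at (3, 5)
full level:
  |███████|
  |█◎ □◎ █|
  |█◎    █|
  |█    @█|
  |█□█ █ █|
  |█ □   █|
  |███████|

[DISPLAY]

███████   
█◎ □◎ █   
█◎    █   
█    @█   
█□█ █ █   
█ □   █   
███████   
Moves: 0  
          
          
          
          
          


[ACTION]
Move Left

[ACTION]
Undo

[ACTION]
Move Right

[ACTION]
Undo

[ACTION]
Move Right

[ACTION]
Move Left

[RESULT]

███████   
█◎ □◎ █   
█◎    █   
█   @ █   
█□█ █ █   
█ □   █   
███████   
Moves: 1  
          
          
          
          
          


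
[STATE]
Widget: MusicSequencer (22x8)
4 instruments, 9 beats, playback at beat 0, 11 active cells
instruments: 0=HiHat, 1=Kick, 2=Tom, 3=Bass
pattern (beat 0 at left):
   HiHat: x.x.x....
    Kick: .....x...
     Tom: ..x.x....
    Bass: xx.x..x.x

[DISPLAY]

      ▼12345678       
 HiHat█·█·█····       
  Kick·····█···       
   Tom··█·█····       
  Bass██·█··█·█       
                      
                      
                      


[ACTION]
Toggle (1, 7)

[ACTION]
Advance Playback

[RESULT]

      0▼2345678       
 HiHat█·█·█····       
  Kick·····█·█·       
   Tom··█·█····       
  Bass██·█··█·█       
                      
                      
                      


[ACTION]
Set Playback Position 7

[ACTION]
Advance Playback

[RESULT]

      01234567▼       
 HiHat█·█·█····       
  Kick·····█·█·       
   Tom··█·█····       
  Bass██·█··█·█       
                      
                      
                      


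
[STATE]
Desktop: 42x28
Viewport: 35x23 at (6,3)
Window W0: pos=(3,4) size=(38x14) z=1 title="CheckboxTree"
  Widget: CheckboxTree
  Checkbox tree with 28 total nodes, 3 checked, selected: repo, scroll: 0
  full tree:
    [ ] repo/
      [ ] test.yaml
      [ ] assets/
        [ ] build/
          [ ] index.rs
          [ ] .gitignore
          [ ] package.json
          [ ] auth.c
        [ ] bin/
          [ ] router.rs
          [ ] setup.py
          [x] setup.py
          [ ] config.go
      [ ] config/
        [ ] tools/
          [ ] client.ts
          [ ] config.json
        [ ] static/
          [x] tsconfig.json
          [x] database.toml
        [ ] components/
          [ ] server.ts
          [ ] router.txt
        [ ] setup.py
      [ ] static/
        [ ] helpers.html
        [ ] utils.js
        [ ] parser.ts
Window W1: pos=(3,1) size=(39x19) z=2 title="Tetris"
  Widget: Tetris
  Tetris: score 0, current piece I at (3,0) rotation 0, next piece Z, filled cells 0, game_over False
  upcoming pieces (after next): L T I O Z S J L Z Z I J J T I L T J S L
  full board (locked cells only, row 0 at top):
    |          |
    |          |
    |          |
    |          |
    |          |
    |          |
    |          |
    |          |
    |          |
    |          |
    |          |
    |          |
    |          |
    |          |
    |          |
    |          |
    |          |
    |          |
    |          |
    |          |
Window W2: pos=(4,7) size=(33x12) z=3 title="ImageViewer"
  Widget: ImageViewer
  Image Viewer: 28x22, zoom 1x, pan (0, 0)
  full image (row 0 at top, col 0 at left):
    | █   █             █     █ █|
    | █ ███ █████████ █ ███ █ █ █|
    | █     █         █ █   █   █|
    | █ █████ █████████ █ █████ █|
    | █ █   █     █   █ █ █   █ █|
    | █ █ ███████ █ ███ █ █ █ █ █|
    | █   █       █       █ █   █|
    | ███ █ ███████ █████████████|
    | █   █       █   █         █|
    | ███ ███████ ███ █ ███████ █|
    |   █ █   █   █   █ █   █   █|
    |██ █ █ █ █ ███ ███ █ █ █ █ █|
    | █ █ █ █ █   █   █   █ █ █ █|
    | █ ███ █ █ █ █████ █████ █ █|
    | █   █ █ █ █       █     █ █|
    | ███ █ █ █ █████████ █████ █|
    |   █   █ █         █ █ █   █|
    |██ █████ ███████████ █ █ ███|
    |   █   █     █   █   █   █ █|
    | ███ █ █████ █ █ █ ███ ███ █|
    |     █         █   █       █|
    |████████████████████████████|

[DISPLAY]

───────────────────────────────────
        │Next:                     
        │▓▓                        
        │ ▓▓                       
━━━━━━━━━━━━━━━━━━━━━━━━━━━━━━┓    
ImageViewer                   ┃    
──────────────────────────────┨    
█   █             █     █ █   ┃    
█ ███ █████████ █ ███ █ █ █   ┃    
█     █         █ █   █   █   ┃    
█ █████ █████████ █ █████ █   ┃    
█ █   █     █   █ █ █   █ █   ┃    
█ █ ███████ █ ███ █ █ █ █ █   ┃    
█   █       █       █ █   █   ┃    
███ █ ███████ █████████████   ┃    
━━━━━━━━━━━━━━━━━━━━━━━━━━━━━━┛    
━━━━━━━━━━━━━━━━━━━━━━━━━━━━━━━━━━━
                                   
                                   
                                   
                                   
                                   
                                   


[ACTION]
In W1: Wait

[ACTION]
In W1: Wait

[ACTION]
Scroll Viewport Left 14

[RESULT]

   ┠───────────────────────────────
   ┃          │Next:               
   ┃          │▓▓                  
   ┃          │ ▓▓                 
   ┃┏━━━━━━━━━━━━━━━━━━━━━━━━━━━━━━
   ┃┃ ImageViewer                  
   ┃┠──────────────────────────────
   ┃┃ █   █             █     █ █  
   ┃┃ █ ███ █████████ █ ███ █ █ █  
   ┃┃ █     █         █ █   █   █  
   ┃┃ █ █████ █████████ █ █████ █  
   ┃┃ █ █   █     █   █ █ █   █ █  
   ┃┃ █ █ ███████ █ ███ █ █ █ █ █  
   ┃┃ █   █       █       █ █   █  
   ┃┃ ███ █ ███████ █████████████  
   ┃┗━━━━━━━━━━━━━━━━━━━━━━━━━━━━━━
   ┗━━━━━━━━━━━━━━━━━━━━━━━━━━━━━━━
                                   
                                   
                                   
                                   
                                   
                                   


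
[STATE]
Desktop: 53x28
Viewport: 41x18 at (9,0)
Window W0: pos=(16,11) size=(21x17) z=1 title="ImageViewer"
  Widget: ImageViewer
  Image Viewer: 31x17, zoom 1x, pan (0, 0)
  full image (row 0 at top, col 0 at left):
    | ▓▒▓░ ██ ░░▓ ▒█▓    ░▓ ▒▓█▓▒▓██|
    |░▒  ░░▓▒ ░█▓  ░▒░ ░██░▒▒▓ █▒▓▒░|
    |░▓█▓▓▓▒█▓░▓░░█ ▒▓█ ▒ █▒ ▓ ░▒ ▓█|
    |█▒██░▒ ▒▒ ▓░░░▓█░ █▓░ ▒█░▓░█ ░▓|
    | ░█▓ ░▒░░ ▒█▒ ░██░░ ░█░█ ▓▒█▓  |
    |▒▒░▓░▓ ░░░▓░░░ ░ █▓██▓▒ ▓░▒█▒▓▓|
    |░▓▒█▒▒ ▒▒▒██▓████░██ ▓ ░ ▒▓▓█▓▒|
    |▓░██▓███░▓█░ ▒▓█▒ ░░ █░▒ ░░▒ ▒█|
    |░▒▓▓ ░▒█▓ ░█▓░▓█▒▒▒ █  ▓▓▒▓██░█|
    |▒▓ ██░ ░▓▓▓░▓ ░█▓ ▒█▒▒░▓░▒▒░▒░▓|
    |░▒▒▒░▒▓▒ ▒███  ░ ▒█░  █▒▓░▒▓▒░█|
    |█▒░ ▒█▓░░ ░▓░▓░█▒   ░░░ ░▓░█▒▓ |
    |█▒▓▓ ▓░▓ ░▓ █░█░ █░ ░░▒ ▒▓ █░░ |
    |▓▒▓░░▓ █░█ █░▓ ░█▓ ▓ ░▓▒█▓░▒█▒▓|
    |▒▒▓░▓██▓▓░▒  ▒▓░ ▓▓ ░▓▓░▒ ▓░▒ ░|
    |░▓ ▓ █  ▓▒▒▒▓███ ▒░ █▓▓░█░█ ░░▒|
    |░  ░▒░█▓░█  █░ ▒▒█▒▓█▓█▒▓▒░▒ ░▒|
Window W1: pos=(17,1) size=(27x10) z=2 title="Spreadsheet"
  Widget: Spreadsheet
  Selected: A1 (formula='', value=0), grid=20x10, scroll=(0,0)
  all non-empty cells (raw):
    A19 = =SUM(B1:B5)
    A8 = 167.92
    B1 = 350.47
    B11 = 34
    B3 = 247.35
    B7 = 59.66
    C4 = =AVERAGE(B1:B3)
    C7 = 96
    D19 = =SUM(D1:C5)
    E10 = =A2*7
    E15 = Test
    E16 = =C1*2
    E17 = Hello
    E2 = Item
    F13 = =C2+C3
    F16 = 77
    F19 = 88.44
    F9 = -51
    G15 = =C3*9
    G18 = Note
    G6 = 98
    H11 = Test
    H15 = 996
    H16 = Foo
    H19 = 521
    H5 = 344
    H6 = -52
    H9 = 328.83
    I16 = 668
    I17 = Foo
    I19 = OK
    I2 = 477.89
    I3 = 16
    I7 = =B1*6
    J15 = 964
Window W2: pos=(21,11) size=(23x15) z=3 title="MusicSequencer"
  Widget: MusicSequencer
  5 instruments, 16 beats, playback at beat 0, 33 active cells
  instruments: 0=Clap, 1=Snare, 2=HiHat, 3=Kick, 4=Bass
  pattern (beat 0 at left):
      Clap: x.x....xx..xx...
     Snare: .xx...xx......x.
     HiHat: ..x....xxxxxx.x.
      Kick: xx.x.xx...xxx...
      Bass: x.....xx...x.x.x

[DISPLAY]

                                         
        ┏━━━━━━━━━━━━━━━━━━━━━━━━━┓      
        ┃ Spreadsheet             ┃      
        ┠─────────────────────────┨      
        ┃A1:                      ┃      
        ┃       A       B       C ┃      
        ┃-------------------------┃      
        ┃  1      [0]  350.47     ┃      
        ┃  2        0       0     ┃      
        ┃  3        0  247.35     ┃      
        ┗━━━━━━━━━━━━━━━━━━━━━━━━━┛      
       ┏━━━━┏━━━━━━━━━━━━━━━━━━━━━┓      
       ┃ Ima┃ MusicSequencer      ┃      
       ┠────┠─────────────────────┨      
       ┃ ▓▒▓┃      ▼12345678901234┃      
       ┃░▒  ┃  Clap█·█····██··██··┃      
       ┃░▓█▓┃ Snare·██···██······█┃      
       ┃█▒██┃ HiHat··█····██████·█┃      


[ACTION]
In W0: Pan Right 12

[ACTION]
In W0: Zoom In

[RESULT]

                                         
        ┏━━━━━━━━━━━━━━━━━━━━━━━━━┓      
        ┃ Spreadsheet             ┃      
        ┠─────────────────────────┨      
        ┃A1:                      ┃      
        ┃       A       B       C ┃      
        ┃-------------------------┃      
        ┃  1      [0]  350.47     ┃      
        ┃  2        0       0     ┃      
        ┃  3        0  247.35     ┃      
        ┗━━━━━━━━━━━━━━━━━━━━━━━━━┛      
       ┏━━━━┏━━━━━━━━━━━━━━━━━━━━━┓      
       ┃ Ima┃ MusicSequencer      ┃      
       ┠────┠─────────────────────┨      
       ┃████┃      ▼12345678901234┃      
       ┃████┃  Clap█·█····██··██··┃      
       ┃▓▓▒▒┃ Snare·██···██······█┃      
       ┃▓▓▒▒┃ HiHat··█····██████·█┃      


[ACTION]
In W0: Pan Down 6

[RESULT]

                                         
        ┏━━━━━━━━━━━━━━━━━━━━━━━━━┓      
        ┃ Spreadsheet             ┃      
        ┠─────────────────────────┨      
        ┃A1:                      ┃      
        ┃       A       B       C ┃      
        ┃-------------------------┃      
        ┃  1      [0]  350.47     ┃      
        ┃  2        0       0     ┃      
        ┃  3        0  247.35     ┃      
        ┗━━━━━━━━━━━━━━━━━━━━━━━━━┛      
       ┏━━━━┏━━━━━━━━━━━━━━━━━━━━━┓      
       ┃ Ima┃ MusicSequencer      ┃      
       ┠────┠─────────────────────┨      
       ┃  ▒▒┃      ▼12345678901234┃      
       ┃  ▒▒┃  Clap█·█····██··██··┃      
       ┃▒▒░░┃ Snare·██···██······█┃      
       ┃▒▒░░┃ HiHat··█····██████·█┃      


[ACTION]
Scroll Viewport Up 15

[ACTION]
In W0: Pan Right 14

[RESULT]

                                         
        ┏━━━━━━━━━━━━━━━━━━━━━━━━━┓      
        ┃ Spreadsheet             ┃      
        ┠─────────────────────────┨      
        ┃A1:                      ┃      
        ┃       A       B       C ┃      
        ┃-------------------------┃      
        ┃  1      [0]  350.47     ┃      
        ┃  2        0       0     ┃      
        ┃  3        0  247.35     ┃      
        ┗━━━━━━━━━━━━━━━━━━━━━━━━━┛      
       ┏━━━━┏━━━━━━━━━━━━━━━━━━━━━┓      
       ┃ Ima┃ MusicSequencer      ┃      
       ┠────┠─────────────────────┨      
       ┃░░▓▓┃      ▼12345678901234┃      
       ┃░░▓▓┃  Clap█·█····██··██··┃      
       ┃  ░░┃ Snare·██···██······█┃      
       ┃  ░░┃ HiHat··█····██████·█┃      


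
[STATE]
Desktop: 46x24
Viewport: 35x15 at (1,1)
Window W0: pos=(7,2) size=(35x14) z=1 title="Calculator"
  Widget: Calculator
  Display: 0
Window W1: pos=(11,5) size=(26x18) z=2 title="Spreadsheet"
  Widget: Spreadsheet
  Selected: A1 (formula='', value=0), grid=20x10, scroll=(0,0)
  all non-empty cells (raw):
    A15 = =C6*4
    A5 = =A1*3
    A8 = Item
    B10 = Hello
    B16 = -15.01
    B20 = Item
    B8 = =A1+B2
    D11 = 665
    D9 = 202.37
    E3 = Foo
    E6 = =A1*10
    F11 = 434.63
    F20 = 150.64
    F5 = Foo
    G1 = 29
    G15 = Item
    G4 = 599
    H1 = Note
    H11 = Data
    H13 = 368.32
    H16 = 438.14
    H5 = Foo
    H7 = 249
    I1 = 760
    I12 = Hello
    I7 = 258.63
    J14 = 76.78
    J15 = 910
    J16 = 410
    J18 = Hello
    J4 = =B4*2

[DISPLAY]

                                   
      ┏━━━━━━━━━━━━━━━━━━━━━━━━━━━━
      ┃ Calculator                 
      ┠────────────────────────────
      ┃   ┏━━━━━━━━━━━━━━━━━━━━━━━━
      ┃┌──┃ Spreadsheet            
      ┃│ 7┠────────────────────────
      ┃├──┃A1:                     
      ┃│ 4┃       A       B       C
      ┃├──┃------------------------
      ┃│ 1┃  1      [0]       0    
      ┃├──┃  2        0       0    
      ┃│ 0┃  3        0       0    
      ┃└──┃  4        0       0    
      ┗━━━┃  5        0       0    


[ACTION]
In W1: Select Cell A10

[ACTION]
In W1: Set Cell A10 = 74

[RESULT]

                                   
      ┏━━━━━━━━━━━━━━━━━━━━━━━━━━━━
      ┃ Calculator                 
      ┠────────────────────────────
      ┃   ┏━━━━━━━━━━━━━━━━━━━━━━━━
      ┃┌──┃ Spreadsheet            
      ┃│ 7┠────────────────────────
      ┃├──┃A10: 74                 
      ┃│ 4┃       A       B       C
      ┃├──┃------------------------
      ┃│ 1┃  1        0       0    
      ┃├──┃  2        0       0    
      ┃│ 0┃  3        0       0    
      ┃└──┃  4        0       0    
      ┗━━━┃  5        0       0    


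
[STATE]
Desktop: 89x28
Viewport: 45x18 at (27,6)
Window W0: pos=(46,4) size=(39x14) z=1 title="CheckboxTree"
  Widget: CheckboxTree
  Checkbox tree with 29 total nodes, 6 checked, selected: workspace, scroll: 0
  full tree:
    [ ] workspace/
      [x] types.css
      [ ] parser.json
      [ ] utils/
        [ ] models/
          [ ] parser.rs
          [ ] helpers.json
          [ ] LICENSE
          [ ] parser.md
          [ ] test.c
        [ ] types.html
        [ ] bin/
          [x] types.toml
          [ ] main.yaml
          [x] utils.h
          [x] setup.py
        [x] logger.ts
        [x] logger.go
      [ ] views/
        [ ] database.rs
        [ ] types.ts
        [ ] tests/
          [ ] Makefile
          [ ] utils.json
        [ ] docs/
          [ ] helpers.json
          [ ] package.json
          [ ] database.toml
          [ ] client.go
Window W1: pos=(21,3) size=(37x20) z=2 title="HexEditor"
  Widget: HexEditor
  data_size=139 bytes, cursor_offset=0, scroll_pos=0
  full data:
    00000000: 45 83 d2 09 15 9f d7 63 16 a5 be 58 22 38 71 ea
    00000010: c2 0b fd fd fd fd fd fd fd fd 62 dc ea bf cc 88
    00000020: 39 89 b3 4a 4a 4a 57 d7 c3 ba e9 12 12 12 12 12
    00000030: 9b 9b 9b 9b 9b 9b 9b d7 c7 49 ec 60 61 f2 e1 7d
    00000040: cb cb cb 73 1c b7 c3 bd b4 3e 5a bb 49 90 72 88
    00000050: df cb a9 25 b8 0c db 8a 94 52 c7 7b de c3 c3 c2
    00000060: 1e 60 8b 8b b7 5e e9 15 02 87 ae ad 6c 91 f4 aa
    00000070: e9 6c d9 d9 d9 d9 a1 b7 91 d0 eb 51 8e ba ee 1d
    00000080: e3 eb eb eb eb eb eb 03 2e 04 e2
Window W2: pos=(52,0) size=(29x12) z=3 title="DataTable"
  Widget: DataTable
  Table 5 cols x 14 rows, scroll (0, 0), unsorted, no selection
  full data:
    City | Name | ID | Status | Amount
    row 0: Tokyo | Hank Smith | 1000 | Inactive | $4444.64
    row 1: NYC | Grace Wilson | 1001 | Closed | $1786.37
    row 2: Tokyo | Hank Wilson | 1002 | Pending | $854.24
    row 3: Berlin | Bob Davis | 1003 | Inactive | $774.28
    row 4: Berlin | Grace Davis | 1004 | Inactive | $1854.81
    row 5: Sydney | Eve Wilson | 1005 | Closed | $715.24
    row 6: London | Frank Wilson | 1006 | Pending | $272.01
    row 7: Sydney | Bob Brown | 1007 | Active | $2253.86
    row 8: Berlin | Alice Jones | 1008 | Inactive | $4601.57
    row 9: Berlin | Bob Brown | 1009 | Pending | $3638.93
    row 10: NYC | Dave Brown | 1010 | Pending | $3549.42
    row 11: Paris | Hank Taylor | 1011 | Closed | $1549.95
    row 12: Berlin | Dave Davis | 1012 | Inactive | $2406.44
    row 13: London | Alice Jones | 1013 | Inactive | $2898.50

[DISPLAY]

000  45 83 d2 09 15 9f d7┃NYC   │Grace Wilson
010  c2 0b fd fd fd fd fd┃Tokyo │Hank Wilson 
020  39 89 b3 4a 4a 4a 57┃Berlin│Bob Davis   
030  9b 9b 9b 9b 9b 9b 9b┃Berlin│Grace Davis 
040  cb cb cb 73 1c b7 c3┃Sydney│Eve Wilson  
050  df cb a9 25 b8 0c db┗━━━━━━━━━━━━━━━━━━━
060  1e 60 8b 8b b7 5e e9 15  ┃parser.rs     
070  e9 6c d9 d9 d9 d9 a1 b7  ┃helpers.json  
080  e3 eb eb eb eb eb eb 03  ┃LICENSE       
                              ┃parser.md     
                              ┃test.c        
                              ┃━━━━━━━━━━━━━━
                              ┃              
                              ┃              
                              ┃              
                              ┃              
━━━━━━━━━━━━━━━━━━━━━━━━━━━━━━┛              
                                             


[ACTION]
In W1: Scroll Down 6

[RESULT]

060  1e 60 8b 8b b7 5e e9┃NYC   │Grace Wilson
070  e9 6c d9 d9 d9 d9 a1┃Tokyo │Hank Wilson 
080  e3 eb eb eb eb eb eb┃Berlin│Bob Davis   
                         ┃Berlin│Grace Davis 
                         ┃Sydney│Eve Wilson  
                         ┗━━━━━━━━━━━━━━━━━━━
                              ┃parser.rs     
                              ┃helpers.json  
                              ┃LICENSE       
                              ┃parser.md     
                              ┃test.c        
                              ┃━━━━━━━━━━━━━━
                              ┃              
                              ┃              
                              ┃              
                              ┃              
━━━━━━━━━━━━━━━━━━━━━━━━━━━━━━┛              
                                             


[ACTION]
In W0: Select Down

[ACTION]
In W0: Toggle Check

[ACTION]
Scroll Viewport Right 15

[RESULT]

b b7 5e e9┃NYC   │Grace Wilson│1001│Cl┃───┨  
9 d9 d9 a1┃Tokyo │Hank Wilson │1002│Pe┃   ┃  
b eb eb eb┃Berlin│Bob Davis   │1003│In┃   ┃  
          ┃Berlin│Grace Davis │1004│In┃   ┃  
          ┃Sydney│Eve Wilson  │1005│Cl┃   ┃  
          ┗━━━━━━━━━━━━━━━━━━━━━━━━━━━┛   ┃  
               ┃parser.rs                 ┃  
               ┃helpers.json              ┃  
               ┃LICENSE                   ┃  
               ┃parser.md                 ┃  
               ┃test.c                    ┃  
               ┃━━━━━━━━━━━━━━━━━━━━━━━━━━┛  
               ┃                             
               ┃                             
               ┃                             
               ┃                             
━━━━━━━━━━━━━━━┛                             
                                             


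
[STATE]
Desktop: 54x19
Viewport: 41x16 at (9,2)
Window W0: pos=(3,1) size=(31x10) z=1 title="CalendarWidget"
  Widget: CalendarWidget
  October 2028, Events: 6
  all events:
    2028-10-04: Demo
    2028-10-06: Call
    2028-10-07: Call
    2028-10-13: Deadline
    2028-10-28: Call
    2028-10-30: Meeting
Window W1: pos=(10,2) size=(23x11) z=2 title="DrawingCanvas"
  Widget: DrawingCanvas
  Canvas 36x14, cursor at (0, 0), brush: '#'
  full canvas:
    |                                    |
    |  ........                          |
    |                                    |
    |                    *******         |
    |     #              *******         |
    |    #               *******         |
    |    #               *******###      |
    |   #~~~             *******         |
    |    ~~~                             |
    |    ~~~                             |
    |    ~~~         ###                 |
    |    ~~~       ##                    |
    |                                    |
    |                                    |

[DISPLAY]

n┏━━━━━━━━━━━━━━━━━━━━━┓┃                
─┃ DrawingCanvas       ┃┨                
 ┠─────────────────────┨┃                
 ┃+                    ┃┃                
 ┃  ........           ┃┃                
 ┃                     ┃┃                
 ┃                    *┃┃                
 ┃     #              *┃┃                
━┃    #               *┃┛                
 ┃    #               *┃                 
 ┗━━━━━━━━━━━━━━━━━━━━━┛                 
                                         
                                         
                                         
                                         
                                         


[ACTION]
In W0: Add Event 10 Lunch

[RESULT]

n┏━━━━━━━━━━━━━━━━━━━━━┓┃                
─┃ DrawingCanvas       ┃┨                
 ┠─────────────────────┨┃                
 ┃+                    ┃┃                
 ┃  ........           ┃┃                
 ┃                     ┃┃                
*┃                    *┃┃                
 ┃     #              *┃┃                
━┃    #               *┃┛                
 ┃    #               *┃                 
 ┗━━━━━━━━━━━━━━━━━━━━━┛                 
                                         
                                         
                                         
                                         
                                         


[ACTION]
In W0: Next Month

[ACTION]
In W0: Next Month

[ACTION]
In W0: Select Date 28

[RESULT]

n┏━━━━━━━━━━━━━━━━━━━━━┓┃                
─┃ DrawingCanvas       ┃┨                
 ┠─────────────────────┨┃                
 ┃+                    ┃┃                
 ┃  ........           ┃┃                
 ┃                     ┃┃                
 ┃                    *┃┃                
 ┃     #              *┃┃                
━┃    #               *┃┛                
 ┃    #               *┃                 
 ┗━━━━━━━━━━━━━━━━━━━━━┛                 
                                         
                                         
                                         
                                         
                                         
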